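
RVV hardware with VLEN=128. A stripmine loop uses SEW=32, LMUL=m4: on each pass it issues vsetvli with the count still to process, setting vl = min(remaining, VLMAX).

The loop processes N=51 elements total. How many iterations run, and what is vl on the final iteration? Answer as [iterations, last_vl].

[iterations, last_vl] = [4, 3]

VLMAX = VLEN×LMUL/SEW = 128×4/32 = 16
N=51: ⌈51/16⌉ = 4 iters; last vl = 51 − 3×16 = 3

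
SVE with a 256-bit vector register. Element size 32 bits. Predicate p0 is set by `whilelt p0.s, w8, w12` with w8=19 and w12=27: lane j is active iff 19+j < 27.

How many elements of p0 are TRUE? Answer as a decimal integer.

256-bit reg / 32-bit elem → 8 lanes
active while 19+j < 27, i.e. j ∈ [0,8) capped at 8 ⇒ 8

vl = 8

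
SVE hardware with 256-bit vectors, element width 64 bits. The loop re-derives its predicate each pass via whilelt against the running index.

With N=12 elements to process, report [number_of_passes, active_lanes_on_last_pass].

[iterations, last_vl] = [3, 4]

lane count: 256 div 64 = 4
iterations = ceil(12/4) = 3; final-pass vl = 4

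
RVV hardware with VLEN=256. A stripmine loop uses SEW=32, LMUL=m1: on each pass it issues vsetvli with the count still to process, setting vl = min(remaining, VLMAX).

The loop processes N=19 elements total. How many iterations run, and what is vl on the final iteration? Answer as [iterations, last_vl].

lanes per group: 256·1/32 = 8
iterations = ceil(19/8) = 3; final-pass vl = 3

[iterations, last_vl] = [3, 3]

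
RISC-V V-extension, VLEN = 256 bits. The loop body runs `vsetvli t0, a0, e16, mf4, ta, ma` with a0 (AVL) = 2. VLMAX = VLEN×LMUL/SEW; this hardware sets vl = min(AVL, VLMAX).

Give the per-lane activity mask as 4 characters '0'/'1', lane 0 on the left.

predicate = 1100

lanes per group: 256·1/4/16 = 4
vl = min(AVL, VLMAX) = min(2, 4) = 2
bits (lane 0 leftmost): 1100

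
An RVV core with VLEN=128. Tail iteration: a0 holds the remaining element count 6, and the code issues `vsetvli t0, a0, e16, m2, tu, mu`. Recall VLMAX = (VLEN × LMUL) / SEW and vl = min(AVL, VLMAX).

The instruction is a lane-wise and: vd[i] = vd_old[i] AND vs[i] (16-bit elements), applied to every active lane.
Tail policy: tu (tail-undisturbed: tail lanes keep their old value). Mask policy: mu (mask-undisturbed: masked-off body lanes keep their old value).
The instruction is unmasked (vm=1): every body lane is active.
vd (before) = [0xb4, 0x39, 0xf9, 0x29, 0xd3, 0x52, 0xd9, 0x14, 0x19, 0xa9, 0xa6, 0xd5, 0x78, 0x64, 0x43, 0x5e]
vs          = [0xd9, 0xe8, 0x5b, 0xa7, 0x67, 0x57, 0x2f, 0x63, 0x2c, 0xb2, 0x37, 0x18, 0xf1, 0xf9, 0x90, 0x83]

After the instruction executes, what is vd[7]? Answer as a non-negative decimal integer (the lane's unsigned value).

VLMAX = (128 × 2) / 16 = 16 lanes
AVL=6 ≤ VLMAX=16, so vl = 6
vd[0] and(0xb4,0xd9) -> 0x90
vd[1] and(0x39,0xe8) -> 0x28
vd[2] and(0xf9,0x5b) -> 0x59
vd[3] and(0x29,0xa7) -> 0x21
vd[4] and(0xd3,0x67) -> 0x43
vd[5] and(0x52,0x57) -> 0x52
vd[6] tail/keep -> 0xd9
vd[7] tail/keep -> 0x14
vd[8] tail/keep -> 0x19
vd[9] tail/keep -> 0xa9
vd[10] tail/keep -> 0xa6
vd[11] tail/keep -> 0xd5
vd[12] tail/keep -> 0x78
vd[13] tail/keep -> 0x64
vd[14] tail/keep -> 0x43
vd[15] tail/keep -> 0x5e

vd[7] = 20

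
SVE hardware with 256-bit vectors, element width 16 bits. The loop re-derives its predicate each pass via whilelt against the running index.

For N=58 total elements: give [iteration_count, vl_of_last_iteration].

[iterations, last_vl] = [4, 10]

lane count: 256 div 16 = 16
58 elements at 16/iter → 4 passes, remainder 10 on the last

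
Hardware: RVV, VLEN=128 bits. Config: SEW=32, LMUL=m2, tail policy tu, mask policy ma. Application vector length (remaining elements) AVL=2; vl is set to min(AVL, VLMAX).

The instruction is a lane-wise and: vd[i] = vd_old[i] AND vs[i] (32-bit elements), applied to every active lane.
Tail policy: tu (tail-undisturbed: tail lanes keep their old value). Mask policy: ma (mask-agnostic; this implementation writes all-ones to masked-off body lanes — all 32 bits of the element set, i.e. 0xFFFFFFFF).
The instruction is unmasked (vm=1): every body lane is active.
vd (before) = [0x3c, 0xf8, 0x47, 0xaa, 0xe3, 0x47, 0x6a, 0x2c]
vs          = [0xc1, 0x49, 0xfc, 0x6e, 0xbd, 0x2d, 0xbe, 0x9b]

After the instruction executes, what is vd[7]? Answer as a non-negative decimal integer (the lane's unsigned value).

vd[7] = 44

VLMAX = (128 × 2) / 32 = 8 lanes
vl ← min(2, 8) = 2
[0] and(0x3c,0xc1) = 0x00
[1] and(0xf8,0x49) = 0x48
[2] tail/keep = 0x47
[3] tail/keep = 0xaa
[4] tail/keep = 0xe3
[5] tail/keep = 0x47
[6] tail/keep = 0x6a
[7] tail/keep = 0x2c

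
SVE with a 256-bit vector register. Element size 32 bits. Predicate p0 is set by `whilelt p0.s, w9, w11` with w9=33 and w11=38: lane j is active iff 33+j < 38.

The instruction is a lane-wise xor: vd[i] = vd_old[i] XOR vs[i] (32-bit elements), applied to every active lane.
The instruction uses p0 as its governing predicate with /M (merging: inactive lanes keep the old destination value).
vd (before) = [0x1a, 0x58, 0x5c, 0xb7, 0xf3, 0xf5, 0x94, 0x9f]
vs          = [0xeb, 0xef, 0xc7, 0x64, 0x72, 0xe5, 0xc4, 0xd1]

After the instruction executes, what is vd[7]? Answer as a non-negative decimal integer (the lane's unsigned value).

register lanes = 256/32 = 8
whilelt: lane j active iff 33+j < 38 → j < 5 → 5 active
vd[0] xor(0x1a,0xeb) -> 0xf1
vd[1] xor(0x58,0xef) -> 0xb7
vd[2] xor(0x5c,0xc7) -> 0x9b
vd[3] xor(0xb7,0x64) -> 0xd3
vd[4] xor(0xf3,0x72) -> 0x81
vd[5] tail/keep -> 0xf5
vd[6] tail/keep -> 0x94
vd[7] tail/keep -> 0x9f

vd[7] = 159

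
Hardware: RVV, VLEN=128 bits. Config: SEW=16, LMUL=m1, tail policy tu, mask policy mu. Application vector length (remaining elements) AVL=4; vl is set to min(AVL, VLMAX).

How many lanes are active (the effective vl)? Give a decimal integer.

vl = 4

VLMAX = VLEN×LMUL/SEW = 128×1/16 = 8
vl = min(AVL, VLMAX) = min(4, 8) = 4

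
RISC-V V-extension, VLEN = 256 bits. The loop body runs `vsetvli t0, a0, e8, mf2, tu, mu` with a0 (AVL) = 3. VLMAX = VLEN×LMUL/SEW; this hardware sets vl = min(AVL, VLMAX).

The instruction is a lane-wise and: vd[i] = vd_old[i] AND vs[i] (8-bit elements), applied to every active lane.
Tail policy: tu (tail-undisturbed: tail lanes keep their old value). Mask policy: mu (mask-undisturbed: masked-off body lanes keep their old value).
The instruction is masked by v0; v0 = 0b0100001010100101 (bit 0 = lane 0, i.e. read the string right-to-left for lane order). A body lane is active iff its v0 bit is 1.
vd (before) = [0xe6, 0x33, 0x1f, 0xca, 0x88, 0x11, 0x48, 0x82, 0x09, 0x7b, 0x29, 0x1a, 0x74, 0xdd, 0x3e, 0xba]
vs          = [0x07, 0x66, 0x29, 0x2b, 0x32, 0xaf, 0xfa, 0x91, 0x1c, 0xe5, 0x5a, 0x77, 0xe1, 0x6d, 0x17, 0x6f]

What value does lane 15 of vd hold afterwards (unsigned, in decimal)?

VLMAX = (256 × 1/2) / 8 = 16 lanes
vl ← min(3, 16) = 3
lane  0: and(0xe6,0x07) ⇒ 0x06
lane  1: mask-off/keep ⇒ 0x33
lane  2: and(0x1f,0x29) ⇒ 0x09
lane  3: tail/keep ⇒ 0xca
lane  4: tail/keep ⇒ 0x88
lane  5: tail/keep ⇒ 0x11
lane  6: tail/keep ⇒ 0x48
lane  7: tail/keep ⇒ 0x82
lane  8: tail/keep ⇒ 0x09
lane  9: tail/keep ⇒ 0x7b
lane 10: tail/keep ⇒ 0x29
lane 11: tail/keep ⇒ 0x1a
lane 12: tail/keep ⇒ 0x74
lane 13: tail/keep ⇒ 0xdd
lane 14: tail/keep ⇒ 0x3e
lane 15: tail/keep ⇒ 0xba

vd[15] = 186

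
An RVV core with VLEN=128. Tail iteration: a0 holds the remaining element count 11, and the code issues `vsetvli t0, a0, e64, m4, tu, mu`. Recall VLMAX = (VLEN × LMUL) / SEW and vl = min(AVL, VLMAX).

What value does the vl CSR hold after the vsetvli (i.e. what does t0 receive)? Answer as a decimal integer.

vl = 8

lanes per group: 128·4/64 = 8
vl = min(AVL, VLMAX) = min(11, 8) = 8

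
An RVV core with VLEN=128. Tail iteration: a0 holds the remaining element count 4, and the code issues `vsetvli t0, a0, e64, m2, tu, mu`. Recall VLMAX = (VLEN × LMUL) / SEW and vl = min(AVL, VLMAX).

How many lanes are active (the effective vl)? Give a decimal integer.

VLMAX = (128 × 2) / 64 = 4 lanes
vl = min(AVL, VLMAX) = min(4, 4) = 4

vl = 4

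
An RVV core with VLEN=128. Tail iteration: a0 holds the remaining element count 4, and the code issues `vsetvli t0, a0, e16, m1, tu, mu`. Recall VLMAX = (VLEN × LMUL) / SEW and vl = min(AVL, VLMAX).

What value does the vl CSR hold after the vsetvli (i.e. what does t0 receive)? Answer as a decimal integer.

VLMAX = (128 × 1) / 16 = 8 lanes
AVL=4 ≤ VLMAX=8, so vl = 4

vl = 4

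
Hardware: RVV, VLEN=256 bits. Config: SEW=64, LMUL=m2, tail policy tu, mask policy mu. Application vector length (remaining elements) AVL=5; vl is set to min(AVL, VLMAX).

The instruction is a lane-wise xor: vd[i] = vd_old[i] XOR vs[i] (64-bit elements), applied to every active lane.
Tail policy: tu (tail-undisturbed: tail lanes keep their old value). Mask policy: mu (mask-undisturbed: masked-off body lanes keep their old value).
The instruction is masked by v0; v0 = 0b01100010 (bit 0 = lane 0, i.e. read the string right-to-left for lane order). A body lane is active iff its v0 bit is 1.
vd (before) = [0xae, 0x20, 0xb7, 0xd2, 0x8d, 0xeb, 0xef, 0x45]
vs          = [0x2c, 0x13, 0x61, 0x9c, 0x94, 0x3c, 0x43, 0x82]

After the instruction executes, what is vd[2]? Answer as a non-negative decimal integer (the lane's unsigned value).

vd[2] = 183

VLMAX = (256 × 2) / 64 = 8 lanes
vl = min(AVL, VLMAX) = min(5, 8) = 5
[0] mask-off/keep = 0xae
[1] xor(0x20,0x13) = 0x33
[2] mask-off/keep = 0xb7
[3] mask-off/keep = 0xd2
[4] mask-off/keep = 0x8d
[5] tail/keep = 0xeb
[6] tail/keep = 0xef
[7] tail/keep = 0x45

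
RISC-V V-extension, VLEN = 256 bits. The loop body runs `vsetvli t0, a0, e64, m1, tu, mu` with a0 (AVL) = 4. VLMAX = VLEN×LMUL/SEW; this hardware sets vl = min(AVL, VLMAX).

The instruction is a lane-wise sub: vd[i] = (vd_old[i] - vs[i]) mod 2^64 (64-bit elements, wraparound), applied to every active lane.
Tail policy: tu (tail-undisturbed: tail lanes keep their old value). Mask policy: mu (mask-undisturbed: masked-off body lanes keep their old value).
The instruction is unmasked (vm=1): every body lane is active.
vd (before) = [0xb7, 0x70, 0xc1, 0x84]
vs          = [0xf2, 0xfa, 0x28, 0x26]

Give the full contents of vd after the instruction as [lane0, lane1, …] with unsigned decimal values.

vd = [18446744073709551557, 18446744073709551478, 153, 94]

lanes per group: 256·1/64 = 4
vl = min(AVL, VLMAX) = min(4, 4) = 4
  i=0: sub(0xb7,0xf2) → 18446744073709551557
  i=1: sub(0x70,0xfa) → 18446744073709551478
  i=2: sub(0xc1,0x28) → 153
  i=3: sub(0x84,0x26) → 94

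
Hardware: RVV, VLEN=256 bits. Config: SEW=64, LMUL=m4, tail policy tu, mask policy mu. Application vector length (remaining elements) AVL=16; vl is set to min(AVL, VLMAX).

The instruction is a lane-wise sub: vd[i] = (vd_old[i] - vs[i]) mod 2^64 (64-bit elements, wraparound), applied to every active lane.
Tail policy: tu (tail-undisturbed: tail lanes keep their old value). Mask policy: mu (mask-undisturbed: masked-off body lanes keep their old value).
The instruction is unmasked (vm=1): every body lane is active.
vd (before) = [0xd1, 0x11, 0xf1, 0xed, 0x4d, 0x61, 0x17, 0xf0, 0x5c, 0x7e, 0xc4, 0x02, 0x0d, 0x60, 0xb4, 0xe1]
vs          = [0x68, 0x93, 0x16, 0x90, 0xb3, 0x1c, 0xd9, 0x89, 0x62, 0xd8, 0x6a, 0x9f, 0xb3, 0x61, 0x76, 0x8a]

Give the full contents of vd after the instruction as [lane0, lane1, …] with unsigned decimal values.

VLMAX = (256 × 4) / 64 = 16 lanes
vl = min(AVL, VLMAX) = min(16, 16) = 16
  i=0: sub(0xd1,0x68) → 105
  i=1: sub(0x11,0x93) → 18446744073709551486
  i=2: sub(0xf1,0x16) → 219
  i=3: sub(0xed,0x90) → 93
  i=4: sub(0x4d,0xb3) → 18446744073709551514
  i=5: sub(0x61,0x1c) → 69
  i=6: sub(0x17,0xd9) → 18446744073709551422
  i=7: sub(0xf0,0x89) → 103
  i=8: sub(0x5c,0x62) → 18446744073709551610
  i=9: sub(0x7e,0xd8) → 18446744073709551526
  i=10: sub(0xc4,0x6a) → 90
  i=11: sub(0x02,0x9f) → 18446744073709551459
  i=12: sub(0x0d,0xb3) → 18446744073709551450
  i=13: sub(0x60,0x61) → 18446744073709551615
  i=14: sub(0xb4,0x76) → 62
  i=15: sub(0xe1,0x8a) → 87

vd = [105, 18446744073709551486, 219, 93, 18446744073709551514, 69, 18446744073709551422, 103, 18446744073709551610, 18446744073709551526, 90, 18446744073709551459, 18446744073709551450, 18446744073709551615, 62, 87]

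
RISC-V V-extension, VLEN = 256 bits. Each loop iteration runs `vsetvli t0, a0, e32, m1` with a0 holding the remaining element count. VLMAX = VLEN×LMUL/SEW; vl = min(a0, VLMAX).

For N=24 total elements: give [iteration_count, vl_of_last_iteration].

VLMAX = VLEN×LMUL/SEW = 256×1/32 = 8
N=24: ⌈24/8⌉ = 3 iters; last vl = 24 − 2×8 = 8

[iterations, last_vl] = [3, 8]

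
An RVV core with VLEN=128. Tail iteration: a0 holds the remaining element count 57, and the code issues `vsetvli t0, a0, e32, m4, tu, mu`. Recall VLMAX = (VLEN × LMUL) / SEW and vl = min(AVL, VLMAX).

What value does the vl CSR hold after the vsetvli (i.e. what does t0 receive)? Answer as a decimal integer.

lanes per group: 128·4/32 = 16
vl = min(AVL, VLMAX) = min(57, 16) = 16

vl = 16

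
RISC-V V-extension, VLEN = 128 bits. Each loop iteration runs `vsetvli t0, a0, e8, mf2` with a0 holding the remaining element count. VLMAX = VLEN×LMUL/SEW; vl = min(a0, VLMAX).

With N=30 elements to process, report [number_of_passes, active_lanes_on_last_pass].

VLMAX = (128 × 1/2) / 8 = 8 lanes
iterations = ceil(30/8) = 4; final-pass vl = 6

[iterations, last_vl] = [4, 6]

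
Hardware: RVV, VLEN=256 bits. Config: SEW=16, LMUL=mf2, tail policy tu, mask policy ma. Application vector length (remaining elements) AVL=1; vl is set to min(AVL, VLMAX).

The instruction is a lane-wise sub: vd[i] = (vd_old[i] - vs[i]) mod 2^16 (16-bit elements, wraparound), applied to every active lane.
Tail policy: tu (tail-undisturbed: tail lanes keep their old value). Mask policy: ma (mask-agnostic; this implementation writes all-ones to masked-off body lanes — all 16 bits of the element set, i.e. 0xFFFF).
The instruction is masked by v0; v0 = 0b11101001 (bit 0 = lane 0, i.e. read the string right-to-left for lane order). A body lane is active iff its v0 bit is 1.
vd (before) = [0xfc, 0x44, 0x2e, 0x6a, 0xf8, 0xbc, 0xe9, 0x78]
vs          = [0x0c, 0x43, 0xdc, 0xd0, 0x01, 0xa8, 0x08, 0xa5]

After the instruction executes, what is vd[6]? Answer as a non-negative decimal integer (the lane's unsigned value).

VLMAX = VLEN×LMUL/SEW = 256×1/2/16 = 8
AVL=1 ≤ VLMAX=8, so vl = 1
  i=0: sub(0xfc,0x0c) → 240
  i=1: tail/keep → 68
  i=2: tail/keep → 46
  i=3: tail/keep → 106
  i=4: tail/keep → 248
  i=5: tail/keep → 188
  i=6: tail/keep → 233
  i=7: tail/keep → 120

vd[6] = 233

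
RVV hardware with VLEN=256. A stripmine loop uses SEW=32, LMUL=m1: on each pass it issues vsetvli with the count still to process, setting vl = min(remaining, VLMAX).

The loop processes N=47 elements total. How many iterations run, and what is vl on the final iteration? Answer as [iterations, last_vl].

[iterations, last_vl] = [6, 7]

lanes per group: 256·1/32 = 8
N=47: ⌈47/8⌉ = 6 iters; last vl = 47 − 5×8 = 7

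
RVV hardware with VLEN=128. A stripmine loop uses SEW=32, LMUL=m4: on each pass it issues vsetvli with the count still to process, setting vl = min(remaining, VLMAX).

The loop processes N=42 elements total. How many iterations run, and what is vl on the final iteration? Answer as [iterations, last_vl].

VLMAX = VLEN×LMUL/SEW = 128×4/32 = 16
42 elements at 16/iter → 3 passes, remainder 10 on the last

[iterations, last_vl] = [3, 10]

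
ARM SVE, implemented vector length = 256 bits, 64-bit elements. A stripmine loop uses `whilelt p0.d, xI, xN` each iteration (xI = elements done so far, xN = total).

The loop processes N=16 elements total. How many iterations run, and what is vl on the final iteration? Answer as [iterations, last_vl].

lane count: 256 div 64 = 4
16 elements at 4/iter → 4 passes, remainder 4 on the last

[iterations, last_vl] = [4, 4]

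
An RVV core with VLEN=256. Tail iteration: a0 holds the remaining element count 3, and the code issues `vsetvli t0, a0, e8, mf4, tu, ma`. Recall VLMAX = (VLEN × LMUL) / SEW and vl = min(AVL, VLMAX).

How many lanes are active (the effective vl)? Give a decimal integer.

VLMAX = VLEN×LMUL/SEW = 256×1/4/8 = 8
vl = min(AVL, VLMAX) = min(3, 8) = 3

vl = 3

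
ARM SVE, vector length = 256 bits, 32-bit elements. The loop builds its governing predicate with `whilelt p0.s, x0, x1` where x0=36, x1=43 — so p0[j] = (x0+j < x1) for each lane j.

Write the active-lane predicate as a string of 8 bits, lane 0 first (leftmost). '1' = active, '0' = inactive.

lane count: 256 div 32 = 8
whilelt: lane j active iff 36+j < 43 → j < 7 → 7 active
bits (lane 0 leftmost): 11111110

predicate = 11111110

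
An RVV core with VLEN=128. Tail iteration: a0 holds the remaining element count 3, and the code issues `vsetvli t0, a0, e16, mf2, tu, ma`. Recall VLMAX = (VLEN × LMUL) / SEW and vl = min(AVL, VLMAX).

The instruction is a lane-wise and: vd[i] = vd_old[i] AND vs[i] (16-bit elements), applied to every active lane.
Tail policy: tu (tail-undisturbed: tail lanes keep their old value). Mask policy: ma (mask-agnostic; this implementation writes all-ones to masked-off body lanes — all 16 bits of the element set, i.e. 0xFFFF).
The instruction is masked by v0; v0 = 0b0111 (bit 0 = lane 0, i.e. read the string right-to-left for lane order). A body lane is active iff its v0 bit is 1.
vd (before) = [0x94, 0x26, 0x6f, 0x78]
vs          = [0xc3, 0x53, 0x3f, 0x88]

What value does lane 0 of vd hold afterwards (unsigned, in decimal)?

VLMAX = (128 × 1/2) / 16 = 4 lanes
AVL=3 ≤ VLMAX=4, so vl = 3
vd[0] and(0x94,0xc3) -> 0x80
vd[1] and(0x26,0x53) -> 0x02
vd[2] and(0x6f,0x3f) -> 0x2f
vd[3] tail/keep -> 0x78

vd[0] = 128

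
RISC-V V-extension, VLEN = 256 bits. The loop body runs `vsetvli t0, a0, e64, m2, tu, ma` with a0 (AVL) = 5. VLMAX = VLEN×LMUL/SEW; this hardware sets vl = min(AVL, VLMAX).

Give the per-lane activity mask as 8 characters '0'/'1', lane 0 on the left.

VLMAX = (256 × 2) / 64 = 8 lanes
AVL=5 ≤ VLMAX=8, so vl = 5
bits (lane 0 leftmost): 11111000

predicate = 11111000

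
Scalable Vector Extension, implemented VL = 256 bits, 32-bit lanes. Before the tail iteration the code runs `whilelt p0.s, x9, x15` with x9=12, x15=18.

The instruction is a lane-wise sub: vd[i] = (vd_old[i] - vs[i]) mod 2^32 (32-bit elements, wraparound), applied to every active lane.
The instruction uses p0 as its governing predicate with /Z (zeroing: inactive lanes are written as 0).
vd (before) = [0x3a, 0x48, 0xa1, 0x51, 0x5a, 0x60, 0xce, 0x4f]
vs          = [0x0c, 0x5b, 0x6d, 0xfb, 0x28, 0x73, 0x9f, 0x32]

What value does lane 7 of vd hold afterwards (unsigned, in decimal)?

vd[7] = 0

register lanes = 256/32 = 8
p0[j] = (12+j < 18); true for j=0..5 → 6 lanes set
vd[0] sub(0x3a,0x0c) -> 0x2e
vd[1] sub(0x48,0x5b) -> 0xffffffed
vd[2] sub(0xa1,0x6d) -> 0x34
vd[3] sub(0x51,0xfb) -> 0xffffff56
vd[4] sub(0x5a,0x28) -> 0x32
vd[5] sub(0x60,0x73) -> 0xffffffed
vd[6] tail/zero -> 0x00
vd[7] tail/zero -> 0x00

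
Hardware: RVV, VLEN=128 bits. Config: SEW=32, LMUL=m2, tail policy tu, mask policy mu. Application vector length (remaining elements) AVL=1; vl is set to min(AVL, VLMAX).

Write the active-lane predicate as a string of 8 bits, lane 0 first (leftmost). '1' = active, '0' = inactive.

predicate = 10000000

VLMAX = VLEN×LMUL/SEW = 128×2/32 = 8
vl ← min(1, 8) = 1
bits (lane 0 leftmost): 10000000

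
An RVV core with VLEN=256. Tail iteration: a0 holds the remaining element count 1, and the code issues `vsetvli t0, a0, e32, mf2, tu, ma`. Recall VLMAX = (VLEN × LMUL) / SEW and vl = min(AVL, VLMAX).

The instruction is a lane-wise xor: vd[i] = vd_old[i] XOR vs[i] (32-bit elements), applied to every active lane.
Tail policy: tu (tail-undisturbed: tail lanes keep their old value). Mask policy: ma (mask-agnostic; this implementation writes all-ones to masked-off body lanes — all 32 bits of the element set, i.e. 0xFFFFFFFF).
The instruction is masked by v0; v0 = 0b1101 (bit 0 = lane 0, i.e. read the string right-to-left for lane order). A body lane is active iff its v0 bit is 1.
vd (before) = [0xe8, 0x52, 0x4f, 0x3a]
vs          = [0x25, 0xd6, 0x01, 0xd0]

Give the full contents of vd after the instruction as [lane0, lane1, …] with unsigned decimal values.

vd = [205, 82, 79, 58]

lanes per group: 256·1/2/32 = 4
vl ← min(1, 4) = 1
vd[0] xor(0xe8,0x25) -> 0xcd
vd[1] tail/keep -> 0x52
vd[2] tail/keep -> 0x4f
vd[3] tail/keep -> 0x3a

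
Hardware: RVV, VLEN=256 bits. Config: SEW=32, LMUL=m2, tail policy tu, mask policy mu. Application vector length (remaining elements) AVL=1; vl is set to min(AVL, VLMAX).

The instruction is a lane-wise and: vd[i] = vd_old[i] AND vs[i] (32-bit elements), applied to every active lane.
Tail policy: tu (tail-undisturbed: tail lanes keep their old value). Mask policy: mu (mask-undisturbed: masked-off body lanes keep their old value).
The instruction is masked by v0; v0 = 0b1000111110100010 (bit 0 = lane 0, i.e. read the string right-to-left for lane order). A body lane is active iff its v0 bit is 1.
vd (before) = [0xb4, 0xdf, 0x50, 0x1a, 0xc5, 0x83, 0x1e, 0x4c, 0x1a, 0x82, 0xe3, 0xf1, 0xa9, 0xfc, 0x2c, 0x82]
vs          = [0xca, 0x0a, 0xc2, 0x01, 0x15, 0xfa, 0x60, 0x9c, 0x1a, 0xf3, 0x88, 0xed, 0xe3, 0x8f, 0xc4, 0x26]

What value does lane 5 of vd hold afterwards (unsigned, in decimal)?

lanes per group: 256·2/32 = 16
vl = min(AVL, VLMAX) = min(1, 16) = 1
lane  0: mask-off/keep ⇒ 0xb4
lane  1: tail/keep ⇒ 0xdf
lane  2: tail/keep ⇒ 0x50
lane  3: tail/keep ⇒ 0x1a
lane  4: tail/keep ⇒ 0xc5
lane  5: tail/keep ⇒ 0x83
lane  6: tail/keep ⇒ 0x1e
lane  7: tail/keep ⇒ 0x4c
lane  8: tail/keep ⇒ 0x1a
lane  9: tail/keep ⇒ 0x82
lane 10: tail/keep ⇒ 0xe3
lane 11: tail/keep ⇒ 0xf1
lane 12: tail/keep ⇒ 0xa9
lane 13: tail/keep ⇒ 0xfc
lane 14: tail/keep ⇒ 0x2c
lane 15: tail/keep ⇒ 0x82

vd[5] = 131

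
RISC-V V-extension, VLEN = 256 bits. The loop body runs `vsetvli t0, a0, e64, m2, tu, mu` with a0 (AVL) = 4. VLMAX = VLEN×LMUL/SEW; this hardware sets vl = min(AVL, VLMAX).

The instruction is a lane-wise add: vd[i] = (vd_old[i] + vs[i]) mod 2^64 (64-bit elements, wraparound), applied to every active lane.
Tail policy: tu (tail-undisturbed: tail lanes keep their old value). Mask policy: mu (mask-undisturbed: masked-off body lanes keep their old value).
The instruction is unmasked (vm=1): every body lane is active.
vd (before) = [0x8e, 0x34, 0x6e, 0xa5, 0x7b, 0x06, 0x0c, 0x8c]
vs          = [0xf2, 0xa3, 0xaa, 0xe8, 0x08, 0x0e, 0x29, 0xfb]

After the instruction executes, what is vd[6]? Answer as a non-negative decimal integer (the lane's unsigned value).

vd[6] = 12

VLMAX = (256 × 2) / 64 = 8 lanes
vl = min(AVL, VLMAX) = min(4, 8) = 4
lane  0: add(0x8e,0xf2) ⇒ 0x180
lane  1: add(0x34,0xa3) ⇒ 0xd7
lane  2: add(0x6e,0xaa) ⇒ 0x118
lane  3: add(0xa5,0xe8) ⇒ 0x18d
lane  4: tail/keep ⇒ 0x7b
lane  5: tail/keep ⇒ 0x06
lane  6: tail/keep ⇒ 0x0c
lane  7: tail/keep ⇒ 0x8c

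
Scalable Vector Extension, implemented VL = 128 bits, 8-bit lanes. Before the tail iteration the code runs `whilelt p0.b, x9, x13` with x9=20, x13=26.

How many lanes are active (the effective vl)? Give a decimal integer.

register lanes = 128/8 = 16
whilelt: lane j active iff 20+j < 26 → j < 6 → 6 active

vl = 6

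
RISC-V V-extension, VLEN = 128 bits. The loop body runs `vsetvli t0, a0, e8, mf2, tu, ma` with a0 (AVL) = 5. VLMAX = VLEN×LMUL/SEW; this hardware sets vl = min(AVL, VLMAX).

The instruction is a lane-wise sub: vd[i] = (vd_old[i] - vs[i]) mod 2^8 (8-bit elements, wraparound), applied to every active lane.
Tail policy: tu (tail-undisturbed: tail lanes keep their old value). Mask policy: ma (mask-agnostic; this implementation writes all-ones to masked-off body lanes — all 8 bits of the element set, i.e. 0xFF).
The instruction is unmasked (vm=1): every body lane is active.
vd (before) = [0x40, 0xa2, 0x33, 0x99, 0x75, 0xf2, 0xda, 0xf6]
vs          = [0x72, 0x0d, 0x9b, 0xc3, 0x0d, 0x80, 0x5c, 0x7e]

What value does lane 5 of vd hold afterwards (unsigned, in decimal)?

VLMAX = VLEN×LMUL/SEW = 128×1/2/8 = 8
vl = min(AVL, VLMAX) = min(5, 8) = 5
  i=0: sub(0x40,0x72) → 206
  i=1: sub(0xa2,0x0d) → 149
  i=2: sub(0x33,0x9b) → 152
  i=3: sub(0x99,0xc3) → 214
  i=4: sub(0x75,0x0d) → 104
  i=5: tail/keep → 242
  i=6: tail/keep → 218
  i=7: tail/keep → 246

vd[5] = 242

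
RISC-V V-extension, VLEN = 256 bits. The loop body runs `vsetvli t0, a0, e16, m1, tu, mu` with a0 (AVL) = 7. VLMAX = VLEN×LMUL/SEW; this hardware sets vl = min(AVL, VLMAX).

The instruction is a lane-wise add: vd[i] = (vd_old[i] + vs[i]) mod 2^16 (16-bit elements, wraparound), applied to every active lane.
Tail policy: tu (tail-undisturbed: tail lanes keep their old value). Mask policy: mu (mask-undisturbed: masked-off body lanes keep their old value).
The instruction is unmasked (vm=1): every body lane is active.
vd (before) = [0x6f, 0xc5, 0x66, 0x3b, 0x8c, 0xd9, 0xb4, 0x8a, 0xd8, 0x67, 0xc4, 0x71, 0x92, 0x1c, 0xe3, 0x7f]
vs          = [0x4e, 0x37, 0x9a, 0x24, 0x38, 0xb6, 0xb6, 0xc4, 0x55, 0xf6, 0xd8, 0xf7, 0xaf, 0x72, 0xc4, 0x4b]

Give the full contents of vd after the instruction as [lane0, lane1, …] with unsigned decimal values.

vd = [189, 252, 256, 95, 196, 399, 362, 138, 216, 103, 196, 113, 146, 28, 227, 127]

VLMAX = (256 × 1) / 16 = 16 lanes
AVL=7 ≤ VLMAX=16, so vl = 7
lane  0: add(0x6f,0x4e) ⇒ 0xbd
lane  1: add(0xc5,0x37) ⇒ 0xfc
lane  2: add(0x66,0x9a) ⇒ 0x100
lane  3: add(0x3b,0x24) ⇒ 0x5f
lane  4: add(0x8c,0x38) ⇒ 0xc4
lane  5: add(0xd9,0xb6) ⇒ 0x18f
lane  6: add(0xb4,0xb6) ⇒ 0x16a
lane  7: tail/keep ⇒ 0x8a
lane  8: tail/keep ⇒ 0xd8
lane  9: tail/keep ⇒ 0x67
lane 10: tail/keep ⇒ 0xc4
lane 11: tail/keep ⇒ 0x71
lane 12: tail/keep ⇒ 0x92
lane 13: tail/keep ⇒ 0x1c
lane 14: tail/keep ⇒ 0xe3
lane 15: tail/keep ⇒ 0x7f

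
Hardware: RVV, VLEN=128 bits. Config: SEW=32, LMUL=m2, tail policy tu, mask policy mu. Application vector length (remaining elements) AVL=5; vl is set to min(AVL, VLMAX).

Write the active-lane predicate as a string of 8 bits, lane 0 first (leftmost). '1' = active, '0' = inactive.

predicate = 11111000

lanes per group: 128·2/32 = 8
vl = min(AVL, VLMAX) = min(5, 8) = 5
bits (lane 0 leftmost): 11111000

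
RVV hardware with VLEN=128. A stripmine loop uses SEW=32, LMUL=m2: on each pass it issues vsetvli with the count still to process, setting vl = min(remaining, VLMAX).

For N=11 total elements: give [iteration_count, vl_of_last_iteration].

[iterations, last_vl] = [2, 3]

VLMAX = VLEN×LMUL/SEW = 128×2/32 = 8
iterations = ceil(11/8) = 2; final-pass vl = 3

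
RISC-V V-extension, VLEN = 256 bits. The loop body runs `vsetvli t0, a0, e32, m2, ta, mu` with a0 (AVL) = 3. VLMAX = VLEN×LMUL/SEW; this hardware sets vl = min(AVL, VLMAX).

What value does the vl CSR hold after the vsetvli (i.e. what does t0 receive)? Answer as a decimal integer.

vl = 3

lanes per group: 256·2/32 = 16
vl ← min(3, 16) = 3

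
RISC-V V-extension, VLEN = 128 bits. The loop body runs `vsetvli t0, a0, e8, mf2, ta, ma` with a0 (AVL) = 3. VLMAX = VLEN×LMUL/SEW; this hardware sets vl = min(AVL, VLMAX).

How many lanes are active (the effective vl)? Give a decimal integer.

lanes per group: 128·1/2/8 = 8
vl = min(AVL, VLMAX) = min(3, 8) = 3

vl = 3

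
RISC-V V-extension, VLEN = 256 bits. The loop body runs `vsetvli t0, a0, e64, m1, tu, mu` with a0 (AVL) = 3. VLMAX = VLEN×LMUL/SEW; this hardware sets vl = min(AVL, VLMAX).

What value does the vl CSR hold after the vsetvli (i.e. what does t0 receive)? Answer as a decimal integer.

vl = 3

lanes per group: 256·1/64 = 4
AVL=3 ≤ VLMAX=4, so vl = 3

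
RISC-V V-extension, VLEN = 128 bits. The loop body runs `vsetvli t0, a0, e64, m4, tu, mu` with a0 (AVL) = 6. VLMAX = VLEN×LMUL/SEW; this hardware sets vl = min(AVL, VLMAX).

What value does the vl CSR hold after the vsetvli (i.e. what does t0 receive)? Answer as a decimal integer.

lanes per group: 128·4/64 = 8
vl ← min(6, 8) = 6

vl = 6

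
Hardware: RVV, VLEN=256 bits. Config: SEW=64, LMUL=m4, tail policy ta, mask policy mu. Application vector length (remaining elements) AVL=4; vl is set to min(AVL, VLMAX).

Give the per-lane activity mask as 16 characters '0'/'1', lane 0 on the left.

lanes per group: 256·4/64 = 16
AVL=4 ≤ VLMAX=16, so vl = 4
bits (lane 0 leftmost): 1111000000000000

predicate = 1111000000000000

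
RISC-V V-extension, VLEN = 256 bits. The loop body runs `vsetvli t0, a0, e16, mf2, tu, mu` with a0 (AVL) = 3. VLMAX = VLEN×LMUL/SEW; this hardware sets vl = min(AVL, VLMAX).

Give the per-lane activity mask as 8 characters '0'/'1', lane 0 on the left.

predicate = 11100000

VLMAX = (256 × 1/2) / 16 = 8 lanes
vl = min(AVL, VLMAX) = min(3, 8) = 3
bits (lane 0 leftmost): 11100000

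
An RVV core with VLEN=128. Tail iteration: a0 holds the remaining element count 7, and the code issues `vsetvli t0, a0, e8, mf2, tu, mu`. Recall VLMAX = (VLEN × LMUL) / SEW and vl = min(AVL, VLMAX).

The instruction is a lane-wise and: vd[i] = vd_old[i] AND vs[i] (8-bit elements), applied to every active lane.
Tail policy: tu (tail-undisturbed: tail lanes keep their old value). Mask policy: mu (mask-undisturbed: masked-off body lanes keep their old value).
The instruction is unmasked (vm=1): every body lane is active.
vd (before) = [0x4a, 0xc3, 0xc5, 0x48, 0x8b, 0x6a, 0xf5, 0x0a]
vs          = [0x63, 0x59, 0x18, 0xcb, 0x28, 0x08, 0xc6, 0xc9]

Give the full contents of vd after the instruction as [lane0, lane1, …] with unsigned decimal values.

VLMAX = VLEN×LMUL/SEW = 128×1/2/8 = 8
vl = min(AVL, VLMAX) = min(7, 8) = 7
vd[0] and(0x4a,0x63) -> 0x42
vd[1] and(0xc3,0x59) -> 0x41
vd[2] and(0xc5,0x18) -> 0x00
vd[3] and(0x48,0xcb) -> 0x48
vd[4] and(0x8b,0x28) -> 0x08
vd[5] and(0x6a,0x08) -> 0x08
vd[6] and(0xf5,0xc6) -> 0xc4
vd[7] tail/keep -> 0x0a

vd = [66, 65, 0, 72, 8, 8, 196, 10]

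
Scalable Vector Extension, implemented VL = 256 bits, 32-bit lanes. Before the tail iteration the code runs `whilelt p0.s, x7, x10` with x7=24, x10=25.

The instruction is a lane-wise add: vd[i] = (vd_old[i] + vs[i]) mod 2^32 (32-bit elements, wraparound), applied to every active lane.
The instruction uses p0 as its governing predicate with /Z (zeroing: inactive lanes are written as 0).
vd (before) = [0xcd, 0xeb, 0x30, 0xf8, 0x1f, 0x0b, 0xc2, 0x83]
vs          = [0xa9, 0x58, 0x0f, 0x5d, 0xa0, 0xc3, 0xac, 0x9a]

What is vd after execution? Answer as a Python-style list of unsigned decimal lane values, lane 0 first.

vd = [374, 0, 0, 0, 0, 0, 0, 0]

register lanes = 256/32 = 8
p0[j] = (24+j < 25); true for j=0..0 → 1 lanes set
lane  0: add(0xcd,0xa9) ⇒ 0x176
lane  1: tail/zero ⇒ 0x00
lane  2: tail/zero ⇒ 0x00
lane  3: tail/zero ⇒ 0x00
lane  4: tail/zero ⇒ 0x00
lane  5: tail/zero ⇒ 0x00
lane  6: tail/zero ⇒ 0x00
lane  7: tail/zero ⇒ 0x00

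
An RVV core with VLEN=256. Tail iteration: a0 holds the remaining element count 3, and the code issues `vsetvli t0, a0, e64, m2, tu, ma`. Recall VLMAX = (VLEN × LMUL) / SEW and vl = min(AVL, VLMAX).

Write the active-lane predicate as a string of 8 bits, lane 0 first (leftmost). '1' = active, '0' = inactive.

predicate = 11100000

VLMAX = (256 × 2) / 64 = 8 lanes
AVL=3 ≤ VLMAX=8, so vl = 3
bits (lane 0 leftmost): 11100000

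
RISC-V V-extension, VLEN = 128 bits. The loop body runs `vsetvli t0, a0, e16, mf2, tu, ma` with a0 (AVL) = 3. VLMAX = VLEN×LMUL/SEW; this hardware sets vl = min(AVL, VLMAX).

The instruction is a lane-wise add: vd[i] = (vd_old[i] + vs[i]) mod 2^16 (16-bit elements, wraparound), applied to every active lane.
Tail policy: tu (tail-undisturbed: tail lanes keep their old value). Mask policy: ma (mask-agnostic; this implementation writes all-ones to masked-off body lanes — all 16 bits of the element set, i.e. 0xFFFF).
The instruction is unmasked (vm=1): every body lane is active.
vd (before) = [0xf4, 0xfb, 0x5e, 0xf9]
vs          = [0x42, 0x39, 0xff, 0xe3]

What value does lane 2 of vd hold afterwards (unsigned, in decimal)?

lanes per group: 128·1/2/16 = 4
vl ← min(3, 4) = 3
[0] add(0xf4,0x42) = 0x136
[1] add(0xfb,0x39) = 0x134
[2] add(0x5e,0xff) = 0x15d
[3] tail/keep = 0xf9

vd[2] = 349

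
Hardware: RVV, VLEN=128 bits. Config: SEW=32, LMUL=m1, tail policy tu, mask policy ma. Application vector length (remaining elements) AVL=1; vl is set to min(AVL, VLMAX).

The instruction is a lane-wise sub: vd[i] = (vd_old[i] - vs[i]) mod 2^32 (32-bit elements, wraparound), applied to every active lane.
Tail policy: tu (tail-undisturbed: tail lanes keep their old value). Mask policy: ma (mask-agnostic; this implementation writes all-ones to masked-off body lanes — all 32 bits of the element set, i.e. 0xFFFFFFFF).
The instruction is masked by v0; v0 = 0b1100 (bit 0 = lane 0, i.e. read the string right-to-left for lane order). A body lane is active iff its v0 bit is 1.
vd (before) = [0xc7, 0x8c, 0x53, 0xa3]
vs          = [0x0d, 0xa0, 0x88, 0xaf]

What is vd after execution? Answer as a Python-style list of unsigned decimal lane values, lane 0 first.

VLMAX = VLEN×LMUL/SEW = 128×1/32 = 4
vl ← min(1, 4) = 1
lane  0: mask-off/ones ⇒ 0xffffffff
lane  1: tail/keep ⇒ 0x8c
lane  2: tail/keep ⇒ 0x53
lane  3: tail/keep ⇒ 0xa3

vd = [4294967295, 140, 83, 163]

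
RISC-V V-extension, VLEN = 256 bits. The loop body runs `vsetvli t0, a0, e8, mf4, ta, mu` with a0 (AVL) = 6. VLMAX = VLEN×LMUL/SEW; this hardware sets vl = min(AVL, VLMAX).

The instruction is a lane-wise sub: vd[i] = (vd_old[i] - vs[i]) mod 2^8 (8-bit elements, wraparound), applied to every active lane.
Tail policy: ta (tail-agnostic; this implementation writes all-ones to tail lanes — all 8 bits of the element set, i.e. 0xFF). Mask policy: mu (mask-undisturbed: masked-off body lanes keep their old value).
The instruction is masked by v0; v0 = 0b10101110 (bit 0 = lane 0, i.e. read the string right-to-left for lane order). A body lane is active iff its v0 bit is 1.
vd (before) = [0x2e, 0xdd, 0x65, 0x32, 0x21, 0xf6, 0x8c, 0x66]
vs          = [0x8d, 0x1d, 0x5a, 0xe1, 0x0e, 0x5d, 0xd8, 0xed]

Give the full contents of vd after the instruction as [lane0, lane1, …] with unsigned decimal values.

vd = [46, 192, 11, 81, 33, 153, 255, 255]

lanes per group: 256·1/4/8 = 8
vl ← min(6, 8) = 6
lane  0: mask-off/keep ⇒ 0x2e
lane  1: sub(0xdd,0x1d) ⇒ 0xc0
lane  2: sub(0x65,0x5a) ⇒ 0x0b
lane  3: sub(0x32,0xe1) ⇒ 0x51
lane  4: mask-off/keep ⇒ 0x21
lane  5: sub(0xf6,0x5d) ⇒ 0x99
lane  6: tail/ones ⇒ 0xff
lane  7: tail/ones ⇒ 0xff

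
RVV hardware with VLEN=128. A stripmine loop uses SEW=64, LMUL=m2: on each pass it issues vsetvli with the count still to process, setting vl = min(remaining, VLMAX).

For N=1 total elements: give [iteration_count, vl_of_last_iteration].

[iterations, last_vl] = [1, 1]

lanes per group: 128·2/64 = 4
iterations = ceil(1/4) = 1; final-pass vl = 1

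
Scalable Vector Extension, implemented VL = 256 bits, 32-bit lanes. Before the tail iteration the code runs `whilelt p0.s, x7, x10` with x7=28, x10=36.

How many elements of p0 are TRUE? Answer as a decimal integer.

vl = 8

lane count: 256 div 32 = 8
whilelt: lane j active iff 28+j < 36 → j < 8 → 8 active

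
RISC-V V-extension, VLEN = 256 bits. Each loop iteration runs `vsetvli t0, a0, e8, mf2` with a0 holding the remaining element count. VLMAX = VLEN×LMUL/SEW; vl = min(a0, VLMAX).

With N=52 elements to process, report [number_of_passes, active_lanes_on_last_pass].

[iterations, last_vl] = [4, 4]

VLMAX = (256 × 1/2) / 8 = 16 lanes
N=52: ⌈52/16⌉ = 4 iters; last vl = 52 − 3×16 = 4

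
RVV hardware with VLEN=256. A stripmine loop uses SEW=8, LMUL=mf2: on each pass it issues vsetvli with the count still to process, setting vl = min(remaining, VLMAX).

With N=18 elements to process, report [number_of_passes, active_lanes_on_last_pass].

[iterations, last_vl] = [2, 2]

VLMAX = VLEN×LMUL/SEW = 256×1/2/8 = 16
iterations = ceil(18/16) = 2; final-pass vl = 2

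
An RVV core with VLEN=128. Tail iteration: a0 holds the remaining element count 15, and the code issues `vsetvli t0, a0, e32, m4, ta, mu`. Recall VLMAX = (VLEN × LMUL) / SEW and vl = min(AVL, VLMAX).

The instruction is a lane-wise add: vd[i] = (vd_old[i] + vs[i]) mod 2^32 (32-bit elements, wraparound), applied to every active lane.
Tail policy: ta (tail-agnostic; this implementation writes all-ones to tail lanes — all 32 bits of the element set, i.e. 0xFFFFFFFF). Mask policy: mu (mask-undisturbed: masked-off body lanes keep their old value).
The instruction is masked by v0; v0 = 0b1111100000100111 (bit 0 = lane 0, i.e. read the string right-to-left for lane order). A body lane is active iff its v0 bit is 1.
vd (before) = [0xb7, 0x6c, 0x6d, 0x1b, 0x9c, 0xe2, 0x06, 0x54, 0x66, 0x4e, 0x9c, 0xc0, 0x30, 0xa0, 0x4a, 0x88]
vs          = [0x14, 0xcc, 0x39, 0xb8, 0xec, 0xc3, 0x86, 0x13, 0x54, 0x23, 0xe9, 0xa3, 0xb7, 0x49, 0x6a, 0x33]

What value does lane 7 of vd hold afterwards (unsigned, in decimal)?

vd[7] = 84

VLMAX = VLEN×LMUL/SEW = 128×4/32 = 16
vl ← min(15, 16) = 15
  i=0: add(0xb7,0x14) → 203
  i=1: add(0x6c,0xcc) → 312
  i=2: add(0x6d,0x39) → 166
  i=3: mask-off/keep → 27
  i=4: mask-off/keep → 156
  i=5: add(0xe2,0xc3) → 421
  i=6: mask-off/keep → 6
  i=7: mask-off/keep → 84
  i=8: mask-off/keep → 102
  i=9: mask-off/keep → 78
  i=10: mask-off/keep → 156
  i=11: add(0xc0,0xa3) → 355
  i=12: add(0x30,0xb7) → 231
  i=13: add(0xa0,0x49) → 233
  i=14: add(0x4a,0x6a) → 180
  i=15: tail/ones → 4294967295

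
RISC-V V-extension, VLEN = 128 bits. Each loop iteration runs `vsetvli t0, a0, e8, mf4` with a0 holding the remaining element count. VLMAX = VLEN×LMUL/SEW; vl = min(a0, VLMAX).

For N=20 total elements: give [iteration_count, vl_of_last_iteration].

VLMAX = VLEN×LMUL/SEW = 128×1/4/8 = 4
iterations = ceil(20/4) = 5; final-pass vl = 4

[iterations, last_vl] = [5, 4]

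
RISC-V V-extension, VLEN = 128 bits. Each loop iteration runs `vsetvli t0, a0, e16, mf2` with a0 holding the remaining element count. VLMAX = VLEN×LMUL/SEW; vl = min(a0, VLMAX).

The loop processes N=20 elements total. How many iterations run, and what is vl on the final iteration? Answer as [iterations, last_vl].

[iterations, last_vl] = [5, 4]

VLMAX = (128 × 1/2) / 16 = 4 lanes
N=20: ⌈20/4⌉ = 5 iters; last vl = 20 − 4×4 = 4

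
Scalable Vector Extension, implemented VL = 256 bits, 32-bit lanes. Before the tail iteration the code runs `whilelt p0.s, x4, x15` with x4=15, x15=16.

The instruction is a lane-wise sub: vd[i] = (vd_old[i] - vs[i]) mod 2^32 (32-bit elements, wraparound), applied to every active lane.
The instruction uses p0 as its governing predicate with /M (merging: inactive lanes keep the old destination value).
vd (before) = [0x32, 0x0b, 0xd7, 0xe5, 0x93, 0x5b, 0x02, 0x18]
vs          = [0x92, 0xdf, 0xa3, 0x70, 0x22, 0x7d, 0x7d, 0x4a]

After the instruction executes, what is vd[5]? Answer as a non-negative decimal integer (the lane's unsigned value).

vd[5] = 91

register lanes = 256/32 = 8
active while 15+j < 16, i.e. j ∈ [0,1) capped at 8 ⇒ 1
vd[0] sub(0x32,0x92) -> 0xffffffa0
vd[1] tail/keep -> 0x0b
vd[2] tail/keep -> 0xd7
vd[3] tail/keep -> 0xe5
vd[4] tail/keep -> 0x93
vd[5] tail/keep -> 0x5b
vd[6] tail/keep -> 0x02
vd[7] tail/keep -> 0x18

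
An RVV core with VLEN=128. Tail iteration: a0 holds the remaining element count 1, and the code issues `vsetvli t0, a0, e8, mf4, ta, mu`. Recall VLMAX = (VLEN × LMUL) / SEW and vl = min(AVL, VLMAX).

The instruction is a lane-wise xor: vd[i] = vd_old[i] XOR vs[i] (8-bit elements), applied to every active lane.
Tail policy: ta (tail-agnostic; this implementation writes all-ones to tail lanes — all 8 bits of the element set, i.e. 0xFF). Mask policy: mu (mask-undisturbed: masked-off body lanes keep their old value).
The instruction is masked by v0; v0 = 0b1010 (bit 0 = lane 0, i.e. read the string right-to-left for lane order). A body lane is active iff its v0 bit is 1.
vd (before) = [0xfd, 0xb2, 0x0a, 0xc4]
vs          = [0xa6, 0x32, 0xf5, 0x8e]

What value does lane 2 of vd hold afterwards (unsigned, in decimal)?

lanes per group: 128·1/4/8 = 4
vl ← min(1, 4) = 1
lane  0: mask-off/keep ⇒ 0xfd
lane  1: tail/ones ⇒ 0xff
lane  2: tail/ones ⇒ 0xff
lane  3: tail/ones ⇒ 0xff

vd[2] = 255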